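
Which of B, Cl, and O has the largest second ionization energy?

The second ionization energy removes an electron from the +1 ion. For each element: B⁺ still has 2 valence electrons; Cl⁺ still has 6 valence electrons; O⁺ still has 5 valence electrons.
All are still removing valence electrons, so compare the +1 ions as you would atoms: IE_2 generally rises across a period (higher Z_eff) and falls down a group (larger shell), subject to the usual subshell exceptions.
Valence configurations: B⁺ [He]2s², Cl⁺ [Ne]3s²3p⁴, O⁺ [He]2s²2p³.
The numbers (kJ/mol): B 2427, Cl 2298, O 3388.
So the second ionization energies run Cl < B < O.

O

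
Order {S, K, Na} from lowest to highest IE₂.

Consider each +1 ion: S⁺ still has 5 valence electrons; K⁺ is the bare [Ar] core; Na⁺ is the bare [Ne] core.
Breaking into a closed-shell core is much more expensive than removing a leftover valence electron — K and Na have the largest IE_2 here.
The numbers (kJ/mol): S 2252, K 3052, Na 4562.
Putting it together, IE_2: S < K < Na.

S < K < Na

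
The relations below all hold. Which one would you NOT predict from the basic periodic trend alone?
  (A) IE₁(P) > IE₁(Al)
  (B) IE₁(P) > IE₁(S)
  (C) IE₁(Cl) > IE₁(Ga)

(B)

The general trend: IE₁ increases across a period and decreases down a group.
(A) P (period 3, group 15) vs Al (period 3, group 13): the stated order agrees with the simple trend.
(B) P (period 3, group 15) vs S (period 3, group 16): the stated order contradicts the simple trend.
(C) Cl (period 3, group 17) vs Ga (period 4, group 13): the stated order agrees with the simple trend.
The exception is (B): S (3p⁴) ionizes more easily than half-filled P (3p³) because the paired 3p electron in S is pushed out by e⁻–e⁻ repulsion.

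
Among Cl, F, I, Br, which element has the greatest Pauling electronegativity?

F

Atoms toward the upper right of the periodic table pull bonding electrons most strongly.
All are in group 17, so electronegativity increases up the group.
The greatest Pauling electronegativity among these belongs to F.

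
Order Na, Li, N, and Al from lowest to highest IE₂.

The second ionization energy removes an electron from the +1 ion. For each element: Na⁺ is the bare [Ne] core; Li⁺ is the bare [He] core; N⁺ still has 4 valence electrons; Al⁺ still has 2 valence electrons.
Pulling an electron out of a noble-gas core costs far more than removing a remaining valence electron, so Na and Li sit at the high end of IE_2.
Valence configurations: N⁺ [He]2s²2p², Al⁺ [Ne]3s².
The numbers (kJ/mol): Na 4562, Li 7298, N 2856, Al 1817.
Overall IE_2 order: Al < N < Na < Li.

Al < N < Na < Li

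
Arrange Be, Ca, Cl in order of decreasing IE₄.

IE_4 is the cost of taking one more electron from the +3 cation: Be³⁺ is already 1 electron into the core; Ca³⁺ is already 1 electron into the core; Cl³⁺ still has 4 valence electrons.
Core electrons are held far more tightly than valence electrons, so Ca and Be top the IE_4 order.
The numbers (kJ/mol): Be 21007, Ca 6491, Cl 5159.
Putting it together, IE_4: Cl < Ca < Be.

Be, Ca, Cl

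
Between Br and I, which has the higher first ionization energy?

IE₁ increases left→right with effective nuclear charge and decreases top→bottom as the valence shell moves farther out.
All are in group 17, so first ionization energy increases up the group.
So Br has the higher first ionization energy (Br > I).

Br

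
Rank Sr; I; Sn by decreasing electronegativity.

I > Sn > Sr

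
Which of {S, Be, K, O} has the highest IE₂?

Consider each +1 ion: S⁺ still has 5 valence electrons; Be⁺ still has 1 valence electron; K⁺ is the bare [Ar] core; O⁺ still has 5 valence electrons.
Usually core removal costs more than valence removal, but here the competition is close: a tightly held n=2 valence electron can cost more to remove than an n=3 core electron, so the actual values have to decide it.
Valence configurations: S⁺ [Ne]3s²3p³, Be⁺ [He]2s¹, O⁺ [He]2s²2p³.
Tabulated IE_2 (kJ/mol): S 2252, Be 1757, K 3052, O 3388.
Hence IE_2: Be < S < K < O.

O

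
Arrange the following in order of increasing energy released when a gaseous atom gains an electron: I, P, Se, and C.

P < C < Se < I

C is in period 2, group 14; P is in period 3, group 15; Se is in period 4, group 16; I is in period 5, group 17.
Electron affinity generally becomes more exothermic across a period toward the halogens and less exothermic down a group.
A diagonal step moves right (one effect) and down (the opposite effect) at once.
C > P: period and group pull opposite ways; the down-group shift dominates (122 vs 72 kJ/mol).
Se > C: the two effects oppose for this pair; the across-period effect wins (195 vs 122 kJ/mol).
I > Se: period and group pull opposite ways; the across-period shift dominates (295 vs 195 kJ/mol).
Tabulated electron affinity (kJ/mol): C 122, P 72, Se 195, I 295.
So from lowest to highest: P < C < Se < I.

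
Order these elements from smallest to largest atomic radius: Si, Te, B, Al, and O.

O, B, Si, Al, Te

B is in period 2, group 13; O is in period 2, group 16; Al is in period 3, group 13; Si is in period 3, group 14; Te is in period 5, group 16.
Across a period the added protons contract the valence shell; down a group each new principal shell makes the atom larger.
Neither a single period nor a single group — weigh both effects.
B > O: both are in period 2; the period trend gives B the larger value.
Si > B: the two effects oppose for this pair; the down-group effect wins (116 vs 85 pm).
Al > Si: Al lies to the left of Si in period 3, so the across-period effect alone puts Al larger.
Te > Al: the two effects oppose for this pair; the down-group effect wins (136 vs 126 pm).
Tabulated atomic radius (pm): B 85, O 63, Al 126, Si 116, Te 136.
So from smallest to largest: O < B < Si < Al < Te.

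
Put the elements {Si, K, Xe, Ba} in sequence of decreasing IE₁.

Xe > Si > Ba > K

Si is in period 3, group 14; K is in period 4, group 1; Xe is in period 5, group 18; Ba is in period 6, group 2.
Across a period the outer electron is held more tightly (higher IE₁); down a group it sits in a higher shell, more shielded, and comes off more easily.
Neither a single period nor a single group — weigh both effects.
Ba > K: the two effects oppose for this pair; the across-period effect wins (503 vs 419 kJ/mol).
Si > Ba: both effects reinforce here, so Si is clearly the higher of the two.
Xe > Si: the two effects oppose for this pair; the across-period effect wins (1170 vs 786 kJ/mol).
Tabulated first ionization energy (kJ/mol): Si 786, K 419, Xe 1170, Ba 503.
So from highest to lowest: Xe > Si > Ba > K.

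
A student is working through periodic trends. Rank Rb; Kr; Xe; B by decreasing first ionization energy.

B is in period 2, group 13; Kr is in period 4, group 18; Rb is in period 5, group 1; Xe is in period 5, group 18.
First ionization energy rises across a period (greater Z_eff holds electrons more tightly) and falls down a group (valence electrons are farther from the nucleus).
Neither a single period nor a single group — weigh both effects.
B > Rb: relative to Rb, both the across-period and down-group shifts push B's first ionization energy up.
Xe > B: period and group pull opposite ways; the across-period shift dominates (1170 vs 801 kJ/mol).
Kr > Xe: Kr sits above Xe in group 18, so the down-group effect alone puts Kr higher.
Tabulated first ionization energy (kJ/mol): B 801, Kr 1351, Rb 403, Xe 1170.
So from highest to lowest: Kr > Xe > B > Rb.

Kr > Xe > B > Rb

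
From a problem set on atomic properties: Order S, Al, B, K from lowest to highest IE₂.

IE_2 is the cost of taking one more electron from the +1 cation: S⁺ still has 5 valence electrons; Al⁺ still has 2 valence electrons; B⁺ still has 2 valence electrons; K⁺ is the bare [Ar] core.
Breaking into a closed-shell core is much more expensive than removing a leftover valence electron — K has the largest IE_2 here.
Valence configurations: S⁺ [Ne]3s²3p³, Al⁺ [Ne]3s², B⁺ [He]2s².
Approximate IE_2 values (kJ/mol): S 2252, Al 1817, B 2427, K 3052.
So the second ionization energies run Al < S < B < K.

Al < S < B < K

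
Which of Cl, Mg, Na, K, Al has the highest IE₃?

Mg

After 2 electrons have been removed, what remains? Cl²⁺ still has 5 valence electrons; Mg²⁺ is the bare [Ne] core; Na²⁺ is already 1 electron into the core; K²⁺ is already 1 electron into the core; Al²⁺ still has 1 valence electron.
Pulling an electron out of a noble-gas core costs far more than removing a remaining valence electron, so K, Na and Mg sit at the high end of IE_3.
Valence configurations: Cl²⁺ [Ne]3s²3p³, Al²⁺ [Ne]3s¹.
Approximate IE_3 values (kJ/mol): Cl 3822, Mg 7733, Na 6910, K 4420, Al 2745.
Overall IE_3 order: Al < Cl < K < Na < Mg.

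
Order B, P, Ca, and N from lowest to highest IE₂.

Ca < P < B < N

IE_2 is the cost of taking one more electron from the +1 cation: B⁺ still has 2 valence electrons; P⁺ still has 4 valence electrons; Ca⁺ still has 1 valence electron; N⁺ still has 4 valence electrons.
All are still removing valence electrons, so compare the +1 ions as you would atoms: IE_2 generally rises across a period (higher Z_eff) and falls down a group (larger shell), subject to the usual subshell exceptions.
Valence configurations: B⁺ [He]2s², P⁺ [Ne]3s²3p², Ca⁺ [Ar]4s¹, N⁺ [He]2s²2p².
The numbers (kJ/mol): B 2427, P 1907, Ca 1145, N 2856.
So the second ionization energies run Ca < P < B < N.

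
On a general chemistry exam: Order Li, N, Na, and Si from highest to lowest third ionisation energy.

Li, Na, N, Si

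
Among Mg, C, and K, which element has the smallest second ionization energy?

Mg

The second ionization energy removes an electron from the +1 ion. For each element: Mg⁺ still has 1 valence electron; C⁺ still has 3 valence electrons; K⁺ is the bare [Ar] core.
Pulling an electron out of a noble-gas core costs far more than removing a remaining valence electron, so K sits at the high end of IE_2.
Valence configurations: Mg⁺ [Ne]3s¹, C⁺ [He]2s²2p¹.
Approximate IE_2 values (kJ/mol): Mg 1451, C 2353, K 3052.
Hence IE_2: Mg < C < K.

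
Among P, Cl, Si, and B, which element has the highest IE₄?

B

The fourth ionization energy removes an electron from the +3 ion. For each element: P³⁺ still has 2 valence electrons; Cl³⁺ still has 4 valence electrons; Si³⁺ still has 1 valence electron; B³⁺ is the bare [He] core.
Core electrons are held far more tightly than valence electrons, so B tops the IE_4 order.
Valence configurations: P³⁺ [Ne]3s², Cl³⁺ [Ne]3s²3p², Si³⁺ [Ne]3s¹.
Tabulated IE_4 (kJ/mol): P 4964, Cl 5159, Si 4356, B 25026.
Overall IE_4 order: Si < P < Cl < B.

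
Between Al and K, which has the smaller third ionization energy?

Al

IE_3 is the cost of taking one more electron from the +2 cation: Al²⁺ still has 1 valence electron; K²⁺ is already 1 electron into the core.
Core electrons are held far more tightly than valence electrons, so K tops the IE_3 order.
The numbers (kJ/mol): Al 2745, K 4420.
Hence IE_3: Al < K.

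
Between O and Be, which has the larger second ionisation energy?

The second ionization energy removes an electron from the +1 ion. For each element: O⁺ still has 5 valence electrons; Be⁺ still has 1 valence electron.
All are still removing valence electrons, so compare the +1 ions as you would atoms: IE_2 generally rises across a period (higher Z_eff) and falls down a group (larger shell), subject to the usual subshell exceptions.
Valence configurations: O⁺ [He]2s²2p³, Be⁺ [He]2s¹.
Tabulated IE_2 (kJ/mol): O 3388, Be 1757.
So the second ionization energies run Be < O.

O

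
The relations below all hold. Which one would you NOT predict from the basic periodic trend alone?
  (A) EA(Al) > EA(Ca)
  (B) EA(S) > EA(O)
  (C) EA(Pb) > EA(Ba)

(B)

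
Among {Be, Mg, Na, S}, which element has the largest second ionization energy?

Na

Consider each +1 ion: Be⁺ still has 1 valence electron; Mg⁺ still has 1 valence electron; Na⁺ is the bare [Ne] core; S⁺ still has 5 valence electrons.
Pulling an electron out of a noble-gas core costs far more than removing a remaining valence electron, so Na sits at the high end of IE_2.
Valence configurations: Be⁺ [He]2s¹, Mg⁺ [Ne]3s¹, S⁺ [Ne]3s²3p³.
The numbers (kJ/mol): Be 1757, Mg 1451, Na 4562, S 2252.
Hence IE_2: Mg < Be < S < Na.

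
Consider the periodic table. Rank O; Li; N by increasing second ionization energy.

After 1 electron has been removed, what remains? O⁺ still has 5 valence electrons; Li⁺ is the bare [He] core; N⁺ still has 4 valence electrons.
Breaking into a closed-shell core is much more expensive than removing a leftover valence electron — Li has the largest IE_2 here.
Valence configurations: O⁺ [He]2s²2p³, N⁺ [He]2s²2p².
Tabulated IE_2 (kJ/mol): O 3388, Li 7298, N 2856.
Putting it together, IE_2: N < O < Li.

N < O < Li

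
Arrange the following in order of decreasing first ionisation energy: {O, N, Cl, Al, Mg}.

N is in period 2, group 15; O is in period 2, group 16; Mg is in period 3, group 2; Al is in period 3, group 13; Cl is in period 3, group 17.
IE₁ increases left→right with effective nuclear charge and decreases top→bottom as the valence shell moves farther out.
These span different periods and groups, so the two trends combine.
Mg > Al: this pair runs against the simple trend — see the exception note.
Cl > Mg: Cl lies to the right of Mg in period 3, so the across-period effect alone puts Cl higher.
O > Cl: period and group pull opposite ways; the down-group shift dominates (1314 vs 1251 kJ/mol).
N > O: this pair runs against the simple trend — see the exception note.
Note the exception: Mg has a higher first ionization energy than Al, contrary to the simple trend — Al's single 3p electron is easier to remove than one from Mg's filled 3s².
Note the exception: N has a higher first ionization energy than O, contrary to the simple trend — pairing an electron in O's 2p⁴ costs repulsion energy, so O ionizes more easily than half-filled N (2p³).
Tabulated first ionization energy (kJ/mol): N 1402, O 1314, Mg 738, Al 578, Cl 1251.
So from highest to lowest: N > O > Cl > Mg > Al.

N > O > Cl > Mg > Al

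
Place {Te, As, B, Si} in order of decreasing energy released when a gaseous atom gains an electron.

EA tends to increase across a period and decrease down a group, though the pattern is less regular than for IE or radius.
A diagonal step moves right (one effect) and down (the opposite effect) at once.
As > B: the two effects oppose for this pair; the across-period effect wins (78 vs 27 kJ/mol).
Si > As: period and group pull opposite ways; the down-group shift dominates (134 vs 78 kJ/mol).
Te > Si: the two effects oppose for this pair; the across-period effect wins (190 vs 134 kJ/mol).
Approximate values (kJ/mol): B 27, Si 134, As 78, Te 190.
So from highest to lowest: Te > Si > As > B.

Te > Si > As > B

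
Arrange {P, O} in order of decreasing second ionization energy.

After 1 electron has been removed, what remains? P⁺ still has 4 valence electrons; O⁺ still has 5 valence electrons.
All are still removing valence electrons, so compare the +1 ions as you would atoms: IE_2 generally rises across a period (higher Z_eff) and falls down a group (larger shell), subject to the usual subshell exceptions.
Valence configurations: P⁺ [Ne]3s²3p², O⁺ [He]2s²2p³.
Approximate IE_2 values (kJ/mol): P 1907, O 3388.
Putting it together, IE_2: P < O.

O > P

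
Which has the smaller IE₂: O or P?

After 1 electron has been removed, what remains? O⁺ still has 5 valence electrons; P⁺ still has 4 valence electrons.
All are still removing valence electrons, so compare the +1 ions as you would atoms: IE_2 generally rises across a period (higher Z_eff) and falls down a group (larger shell), subject to the usual subshell exceptions.
Valence configurations: O⁺ [He]2s²2p³, P⁺ [Ne]3s²3p².
Approximate IE_2 values (kJ/mol): O 3388, P 1907.
So the second ionization energies run P < O.

P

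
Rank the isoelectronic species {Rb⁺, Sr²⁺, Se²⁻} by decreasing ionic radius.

Se²⁻ > Rb⁺ > Sr²⁺

All of these have 36 electrons, so size is governed by nuclear charge alone: the more protons, the stronger the pull on the same electron cloud, and the smaller the ion.
Nuclear charges: Sr²⁺ (Z=38), Rb⁺ (Z=37), Se²⁻ (Z=34).
Largest to smallest: Se²⁻ > Rb⁺ > Sr²⁺.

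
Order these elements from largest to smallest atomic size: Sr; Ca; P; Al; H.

H is in period 1, group 1; Al is in period 3, group 13; P is in period 3, group 15; Ca is in period 4, group 2; Sr is in period 5, group 2.
Across a period the added protons contract the valence shell; down a group each new principal shell makes the atom larger.
Neither a single period nor a single group — weigh both effects.
P > H: period and group pull opposite ways; the down-group shift dominates (111 vs 32 pm).
Al > P: Al lies to the left of P in period 3, so the across-period effect alone puts Al larger.
Ca > Al: both effects reinforce here, so Ca is clearly the larger of the two.
Sr > Ca: they share group 2; the group trend gives Sr the larger value.
Tabulated atomic radius (pm): H 32, Al 126, P 111, Ca 171, Sr 185.
So from largest to smallest: Sr > Ca > Al > P > H.

Sr, Ca, Al, P, H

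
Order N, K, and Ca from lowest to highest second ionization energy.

The second ionization energy removes an electron from the +1 ion. For each element: N⁺ still has 4 valence electrons; K⁺ is the bare [Ar] core; Ca⁺ still has 1 valence electron.
Pulling an electron out of a noble-gas core costs far more than removing a remaining valence electron, so K sits at the high end of IE_2.
Valence configurations: N⁺ [He]2s²2p², Ca⁺ [Ar]4s¹.
Approximate IE_2 values (kJ/mol): N 2856, K 3052, Ca 1145.
So the second ionization energies run Ca < N < K.

Ca, N, K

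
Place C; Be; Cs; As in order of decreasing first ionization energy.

C, As, Be, Cs

IE₁ increases left→right with effective nuclear charge and decreases top→bottom as the valence shell moves farther out.
Neither a single period nor a single group — weigh both effects.
Be > Cs: both effects reinforce here, so Be is clearly the higher of the two.
As > Be: period and group pull opposite ways; the across-period shift dominates (947 vs 900 kJ/mol).
C > As: period and group pull opposite ways; the down-group shift dominates (1086 vs 947 kJ/mol).
Approximate values (kJ/mol): Be 900, C 1086, As 947, Cs 376.
So from highest to lowest: C > As > Be > Cs.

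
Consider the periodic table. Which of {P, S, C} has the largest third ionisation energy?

Consider each +2 ion: P²⁺ still has 3 valence electrons; S²⁺ still has 4 valence electrons; C²⁺ still has 2 valence electrons.
All are still removing valence electrons, so compare the +2 ions as you would atoms: IE_3 generally rises across a period (higher Z_eff) and falls down a group (larger shell), subject to the usual subshell exceptions.
Valence configurations: P²⁺ [Ne]3s²3p¹, S²⁺ [Ne]3s²3p², C²⁺ [He]2s².
The numbers (kJ/mol): P 2914, S 3357, C 4620.
Putting it together, IE_3: P < S < C.

C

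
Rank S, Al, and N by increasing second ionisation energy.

IE_2 is the cost of taking one more electron from the +1 cation: S⁺ still has 5 valence electrons; Al⁺ still has 2 valence electrons; N⁺ still has 4 valence electrons.
All are still removing valence electrons, so compare the +1 ions as you would atoms: IE_2 generally rises across a period (higher Z_eff) and falls down a group (larger shell), subject to the usual subshell exceptions.
Valence configurations: S⁺ [Ne]3s²3p³, Al⁺ [Ne]3s², N⁺ [He]2s²2p².
Approximate IE_2 values (kJ/mol): S 2252, Al 1817, N 2856.
So the second ionization energies run Al < S < N.

Al, S, N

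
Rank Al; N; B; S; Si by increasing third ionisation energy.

Al < Si < S < B < N

IE_3 is the cost of taking one more electron from the +2 cation: Al²⁺ still has 1 valence electron; N²⁺ still has 3 valence electrons; B²⁺ still has 1 valence electron; S²⁺ still has 4 valence electrons; Si²⁺ still has 2 valence electrons.
All are still removing valence electrons, so compare the +2 ions as you would atoms: IE_3 generally rises across a period (higher Z_eff) and falls down a group (larger shell), subject to the usual subshell exceptions.
Valence configurations: Al²⁺ [Ne]3s¹, N²⁺ [He]2s²2p¹, B²⁺ [He]2s¹, S²⁺ [Ne]3s²3p², Si²⁺ [Ne]3s².
Approximate IE_3 values (kJ/mol): Al 2745, N 4578, B 3660, S 3357, Si 3232.
So the third ionization energies run Al < Si < S < B < N.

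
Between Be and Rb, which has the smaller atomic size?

Be

Be is in period 2, group 2; Rb is in period 5, group 1.
Across a period the added protons contract the valence shell; down a group each new principal shell makes the atom larger.
These span different periods and groups, so the two trends combine.
Rb > Be: both effects reinforce here, so Rb is clearly the larger of the two.
Tabulated atomic radius (pm): Be 102, Rb 210.
So Be has the smaller atomic size (Be < Rb).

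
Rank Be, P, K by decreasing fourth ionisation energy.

The fourth ionization energy removes an electron from the +3 ion. For each element: Be³⁺ is already 1 electron into the core; P³⁺ still has 2 valence electrons; K³⁺ is already 2 electrons into the core.
Pulling an electron out of a noble-gas core costs far more than removing a remaining valence electron, so K and Be sit at the high end of IE_4.
Approximate IE_4 values (kJ/mol): Be 21007, P 4964, K 5877.
Putting it together, IE_4: P < K < Be.

Be, K, P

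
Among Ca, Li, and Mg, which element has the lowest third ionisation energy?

Ca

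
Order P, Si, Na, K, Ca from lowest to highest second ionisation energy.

Ca < Si < P < K < Na

After 1 electron has been removed, what remains? P⁺ still has 4 valence electrons; Si⁺ still has 3 valence electrons; Na⁺ is the bare [Ne] core; K⁺ is the bare [Ar] core; Ca⁺ still has 1 valence electron.
Breaking into a closed-shell core is much more expensive than removing a leftover valence electron — K and Na have the largest IE_2 here.
Valence configurations: P⁺ [Ne]3s²3p², Si⁺ [Ne]3s²3p¹, Ca⁺ [Ar]4s¹.
Approximate IE_2 values (kJ/mol): P 1907, Si 1577, Na 4562, K 3052, Ca 1145.
Putting it together, IE_2: Ca < Si < P < K < Na.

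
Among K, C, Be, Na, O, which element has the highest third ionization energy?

The third ionization energy removes an electron from the +2 ion. For each element: K²⁺ is already 1 electron into the core; C²⁺ still has 2 valence electrons; Be²⁺ is the bare [He] core; Na²⁺ is already 1 electron into the core; O²⁺ still has 4 valence electrons.
Usually core removal costs more than valence removal, but here the competition is close: a tightly held n=2 valence electron can cost more to remove than an n=3 core electron, so the actual values have to decide it.
Valence configurations: C²⁺ [He]2s², O²⁺ [He]2s²2p².
Tabulated IE_3 (kJ/mol): K 4420, C 4620, Be 14849, Na 6910, O 5300.
Putting it together, IE_3: K < C < O < Na < Be.

Be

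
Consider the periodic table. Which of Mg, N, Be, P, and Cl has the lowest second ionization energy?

IE_2 is the cost of taking one more electron from the +1 cation: Mg⁺ still has 1 valence electron; N⁺ still has 4 valence electrons; Be⁺ still has 1 valence electron; P⁺ still has 4 valence electrons; Cl⁺ still has 6 valence electrons.
All are still removing valence electrons, so compare the +1 ions as you would atoms: IE_2 generally rises across a period (higher Z_eff) and falls down a group (larger shell), subject to the usual subshell exceptions.
Valence configurations: Mg⁺ [Ne]3s¹, N⁺ [He]2s²2p², Be⁺ [He]2s¹, P⁺ [Ne]3s²3p², Cl⁺ [Ne]3s²3p⁴.
The numbers (kJ/mol): Mg 1451, N 2856, Be 1757, P 1907, Cl 2298.
Hence IE_2: Mg < Be < P < Cl < N.

Mg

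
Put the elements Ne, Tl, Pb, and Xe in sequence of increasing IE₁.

Ne is in period 2, group 18; Xe is in period 5, group 18; Tl is in period 6, group 13; Pb is in period 6, group 14.
IE₁ increases left→right with effective nuclear charge and decreases top→bottom as the valence shell moves farther out.
Here both period and group differ, so the two effects have to be weighed against each other.
Pb > Tl: both are in period 6; the period trend gives Pb the larger value.
Xe > Pb: relative to Pb, both the across-period and down-group shifts push Xe's first ionization energy up.
Ne > Xe: Ne sits above Xe in group 18, so the down-group effect alone puts Ne higher.
Tabulated first ionization energy (kJ/mol): Ne 2081, Xe 1170, Tl 589, Pb 716.
So from lowest to highest: Tl < Pb < Xe < Ne.

Tl < Pb < Xe < Ne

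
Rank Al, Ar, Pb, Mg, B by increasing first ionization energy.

B is in period 2, group 13; Mg is in period 3, group 2; Al is in period 3, group 13; Ar is in period 3, group 18; Pb is in period 6, group 14.
Across a period the outer electron is held more tightly (higher IE₁); down a group it sits in a higher shell, more shielded, and comes off more easily.
Neither a single period nor a single group — weigh both effects.
Pb > Al: period and group pull opposite ways; the across-period shift dominates (716 vs 578 kJ/mol).
Mg > Pb: period and group pull opposite ways; the down-group shift dominates (738 vs 716 kJ/mol).
B > Mg: both effects reinforce here, so B is clearly the higher of the two.
Ar > B: the two effects oppose for this pair; the across-period effect wins (1521 vs 801 kJ/mol).
Note the exception: Mg has a higher first ionization energy than Al, contrary to the simple trend — Al's single 3p electron is easier to remove than one from Mg's filled 3s².
Tabulated first ionization energy (kJ/mol): B 801, Mg 738, Al 578, Ar 1521, Pb 716.
So from lowest to highest: Al < Pb < Mg < B < Ar.

Al, Pb, Mg, B, Ar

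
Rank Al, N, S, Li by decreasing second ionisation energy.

The second ionization energy removes an electron from the +1 ion. For each element: Al⁺ still has 2 valence electrons; N⁺ still has 4 valence electrons; S⁺ still has 5 valence electrons; Li⁺ is the bare [He] core.
Breaking into a closed-shell core is much more expensive than removing a leftover valence electron — Li has the largest IE_2 here.
Valence configurations: Al⁺ [Ne]3s², N⁺ [He]2s²2p², S⁺ [Ne]3s²3p³.
Approximate IE_2 values (kJ/mol): Al 1817, N 2856, S 2252, Li 7298.
Hence IE_2: Al < S < N < Li.

Li, N, S, Al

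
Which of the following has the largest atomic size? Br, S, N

Br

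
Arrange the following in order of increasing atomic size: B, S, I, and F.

F, B, S, I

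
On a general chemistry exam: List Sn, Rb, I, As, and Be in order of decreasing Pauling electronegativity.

Be is in period 2, group 2; As is in period 4, group 15; Rb is in period 5, group 1; Sn is in period 5, group 14; I is in period 5, group 17.
Smaller atoms with higher effective nuclear charge are more electronegative.
Neither a single period nor a single group — weigh both effects.
Be > Rb: both effects reinforce here, so Be is clearly the higher of the two.
Sn > Be: the two effects oppose for this pair; the across-period effect wins (1.96 vs 1.57).
As > Sn: relative to Sn, both the across-period and down-group shifts push As's electronegativity up.
I > As: the two effects oppose for this pair; the across-period effect wins (2.66 vs 2.18).
Tabulated electronegativity (Pauling): Be 1.57, As 2.18, Rb 0.82, Sn 1.96, I 2.66.
So from highest to lowest: I > As > Sn > Be > Rb.

I > As > Sn > Be > Rb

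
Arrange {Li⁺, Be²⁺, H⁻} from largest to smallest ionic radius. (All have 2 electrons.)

H⁻ > Li⁺ > Be²⁺

All of these have 2 electrons, so size is governed by nuclear charge alone: the more protons, the stronger the pull on the same electron cloud, and the smaller the ion.
Nuclear charges: Be²⁺ (Z=4), Li⁺ (Z=3), H⁻ (Z=1).
Largest to smallest: H⁻ > Li⁺ > Be²⁺.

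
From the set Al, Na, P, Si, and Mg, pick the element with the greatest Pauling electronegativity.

Na is in period 3, group 1; Mg is in period 3, group 2; Al is in period 3, group 13; Si is in period 3, group 14; P is in period 3, group 15.
Atoms toward the upper right of the periodic table pull bonding electrons most strongly.
All lie in period 3, so electronegativity increases left to right.
The greatest Pauling electronegativity among these belongs to P.

P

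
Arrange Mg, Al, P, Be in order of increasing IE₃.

After 2 electrons have been removed, what remains? Mg²⁺ is the bare [Ne] core; Al²⁺ still has 1 valence electron; P²⁺ still has 3 valence electrons; Be²⁺ is the bare [He] core.
Pulling an electron out of a noble-gas core costs far more than removing a remaining valence electron, so Mg and Be sit at the high end of IE_3.
Valence configurations: Al²⁺ [Ne]3s¹, P²⁺ [Ne]3s²3p¹.
Approximate IE_3 values (kJ/mol): Mg 7733, Al 2745, P 2914, Be 14849.
Hence IE_3: Al < P < Mg < Be.

Al < P < Mg < Be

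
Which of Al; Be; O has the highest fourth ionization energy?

The fourth ionization energy removes an electron from the +3 ion. For each element: Al³⁺ is the bare [Ne] core; Be³⁺ is already 1 electron into the core; O³⁺ still has 3 valence electrons.
Pulling an electron out of a noble-gas core costs far more than removing a remaining valence electron, so Al and Be sit at the high end of IE_4.
Tabulated IE_4 (kJ/mol): Al 11577, Be 21007, O 7469.
Hence IE_4: O < Al < Be.

Be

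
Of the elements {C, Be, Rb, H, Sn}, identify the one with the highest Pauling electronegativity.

Electronegativity increases across a period and decreases down a group, tracking effective nuclear charge and atomic size.
Here both period and group differ, so the two effects have to be weighed against each other.
Be > Rb: relative to Rb, both the across-period and down-group shifts push Be's electronegativity up.
Sn > Be: the two effects oppose for this pair; the across-period effect wins (1.96 vs 1.57).
H > Sn: the two effects oppose for this pair; the down-group effect wins (2.20 vs 1.96).
C > H: the two effects oppose for this pair; the across-period effect wins (2.55 vs 2.20).
For reference (Pauling): H 2.20, Be 1.57, C 2.55, Rb 0.82, Sn 1.96.
The highest Pauling electronegativity among these belongs to C.

C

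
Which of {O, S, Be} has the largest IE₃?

The third ionization energy removes an electron from the +2 ion. For each element: O²⁺ still has 4 valence electrons; S²⁺ still has 4 valence electrons; Be²⁺ is the bare [He] core.
Core electrons are held far more tightly than valence electrons, so Be tops the IE_3 order.
Valence configurations: O²⁺ [He]2s²2p², S²⁺ [Ne]3s²3p².
The numbers (kJ/mol): O 5300, S 3357, Be 14849.
Overall IE_3 order: S < O < Be.

Be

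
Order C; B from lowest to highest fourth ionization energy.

Consider each +3 ion: C³⁺ still has 1 valence electron; B³⁺ is the bare [He] core.
Breaking into a closed-shell core is much more expensive than removing a leftover valence electron — B has the largest IE_4 here.
Approximate IE_4 values (kJ/mol): C 6223, B 25026.
Putting it together, IE_4: C < B.

C < B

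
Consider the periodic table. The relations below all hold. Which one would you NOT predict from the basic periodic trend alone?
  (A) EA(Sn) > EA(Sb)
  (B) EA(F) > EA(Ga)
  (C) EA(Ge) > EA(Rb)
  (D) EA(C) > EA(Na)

(A)

The general trend: electron affinity increases across a period and decreases down a group.
(A) Sn (period 5, group 14) vs Sb (period 5, group 15): the stated order contradicts the simple trend.
(B) F (period 2, group 17) vs Ga (period 4, group 13): the stated order agrees with the simple trend.
(C) Ge (period 4, group 14) vs Rb (period 5, group 1): the stated order agrees with the simple trend.
(D) C (period 2, group 14) vs Na (period 3, group 1): the stated order agrees with the simple trend.
The exception is (A): adding an electron to Sb's half-filled 5p³ is unfavourable, so Sn has the more exothermic EA.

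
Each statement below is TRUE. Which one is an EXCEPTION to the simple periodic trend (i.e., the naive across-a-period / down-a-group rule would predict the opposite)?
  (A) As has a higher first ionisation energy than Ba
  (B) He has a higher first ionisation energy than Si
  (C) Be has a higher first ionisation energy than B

(C)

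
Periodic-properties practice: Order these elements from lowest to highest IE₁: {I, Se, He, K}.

K, Se, I, He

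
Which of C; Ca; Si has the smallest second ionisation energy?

Ca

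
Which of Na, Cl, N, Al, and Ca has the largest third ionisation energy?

After 2 electrons have been removed, what remains? Na²⁺ is already 1 electron into the core; Cl²⁺ still has 5 valence electrons; N²⁺ still has 3 valence electrons; Al²⁺ still has 1 valence electron; Ca²⁺ is the bare [Ar] core.
Breaking into a closed-shell core is much more expensive than removing a leftover valence electron — Ca and Na have the largest IE_3 here.
Valence configurations: Cl²⁺ [Ne]3s²3p³, N²⁺ [He]2s²2p¹, Al²⁺ [Ne]3s¹.
Approximate IE_3 values (kJ/mol): Na 6910, Cl 3822, N 4578, Al 2745, Ca 4912.
Overall IE_3 order: Al < Cl < N < Ca < Na.

Na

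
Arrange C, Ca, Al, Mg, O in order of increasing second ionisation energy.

Consider each +1 ion: C⁺ still has 3 valence electrons; Ca⁺ still has 1 valence electron; Al⁺ still has 2 valence electrons; Mg⁺ still has 1 valence electron; O⁺ still has 5 valence electrons.
All are still removing valence electrons, so compare the +1 ions as you would atoms: IE_2 generally rises across a period (higher Z_eff) and falls down a group (larger shell), subject to the usual subshell exceptions.
Valence configurations: C⁺ [He]2s²2p¹, Ca⁺ [Ar]4s¹, Al⁺ [Ne]3s², Mg⁺ [Ne]3s¹, O⁺ [He]2s²2p³.
The numbers (kJ/mol): C 2353, Ca 1145, Al 1817, Mg 1451, O 3388.
Putting it together, IE_2: Ca < Mg < Al < C < O.

Ca < Mg < Al < C < O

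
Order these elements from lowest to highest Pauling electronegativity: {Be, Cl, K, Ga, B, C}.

K < Be < Ga < B < C < Cl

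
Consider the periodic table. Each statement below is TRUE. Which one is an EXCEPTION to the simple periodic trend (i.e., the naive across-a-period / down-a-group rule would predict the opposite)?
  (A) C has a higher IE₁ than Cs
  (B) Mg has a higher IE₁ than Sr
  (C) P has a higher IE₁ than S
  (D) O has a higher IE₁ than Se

(C)

The general trend: IE₁ increases across a period and decreases down a group.
(A) C (period 2, group 14) vs Cs (period 6, group 1): the stated order agrees with the simple trend.
(B) Mg (period 3, group 2) vs Sr (period 5, group 2): the stated order agrees with the simple trend.
(C) P (period 3, group 15) vs S (period 3, group 16): the stated order contradicts the simple trend.
(D) O (period 2, group 16) vs Se (period 4, group 16): the stated order agrees with the simple trend.
The exception is (C): S (3p⁴) ionizes more easily than half-filled P (3p³) because the paired 3p electron in S is pushed out by e⁻–e⁻ repulsion.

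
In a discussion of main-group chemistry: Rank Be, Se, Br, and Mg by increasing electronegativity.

Mg < Be < Se < Br

Be is in period 2, group 2; Mg is in period 3, group 2; Se is in period 4, group 16; Br is in period 4, group 17.
Electronegativity increases across a period and decreases down a group, tracking effective nuclear charge and atomic size.
Neither a single period nor a single group — weigh both effects.
Be > Mg: they share group 2; the group trend gives Be the larger value.
Se > Be: period and group pull opposite ways; the across-period shift dominates (2.55 vs 1.57).
Br > Se: both are in period 4; the period trend gives Br the larger value.
Approximate values (Pauling): Be 1.57, Mg 1.31, Se 2.55, Br 2.96.
So from lowest to highest: Mg < Be < Se < Br.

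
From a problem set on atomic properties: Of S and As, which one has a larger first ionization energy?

S is in period 3, group 16; As is in period 4, group 15.
Removing the outermost electron gets harder across a period and easier down a group.
Neither a single period nor a single group — weigh both effects.
S > As: both effects reinforce here, so S is clearly the higher of the two.
Tabulated first ionization energy (kJ/mol): S 1000, As 947.
So S has the larger first ionization energy (S > As).

S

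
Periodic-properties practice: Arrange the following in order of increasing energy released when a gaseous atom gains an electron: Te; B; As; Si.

B is in period 2, group 13; Si is in period 3, group 14; As is in period 4, group 15; Te is in period 5, group 16.
Adding an electron releases more energy for atoms nearer the top right (short of the noble gases).
A diagonal step moves right (one effect) and down (the opposite effect) at once.
As > B: period and group pull opposite ways; the across-period shift dominates (78 vs 27 kJ/mol).
Si > As: period and group pull opposite ways; the down-group shift dominates (134 vs 78 kJ/mol).
Te > Si: period and group pull opposite ways; the across-period shift dominates (190 vs 134 kJ/mol).
For reference (kJ/mol): B 27, Si 134, As 78, Te 190.
So from lowest to highest: B < As < Si < Te.

B < As < Si < Te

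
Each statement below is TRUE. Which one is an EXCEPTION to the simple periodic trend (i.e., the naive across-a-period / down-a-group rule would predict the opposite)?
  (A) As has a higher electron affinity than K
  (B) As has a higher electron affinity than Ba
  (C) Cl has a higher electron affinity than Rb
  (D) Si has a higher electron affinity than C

The general trend: electron affinity increases across a period and decreases down a group.
(A) As (period 4, group 15) vs K (period 4, group 1): the stated order agrees with the simple trend.
(B) As (period 4, group 15) vs Ba (period 6, group 2): the stated order agrees with the simple trend.
(C) Cl (period 3, group 17) vs Rb (period 5, group 1): the stated order agrees with the simple trend.
(D) Si (period 3, group 14) vs C (period 2, group 14): the stated order contradicts the simple trend.
The exception is (D): Si's larger, more diffuse 3p orbitals accept an added electron slightly more readily than C's compact 2p.

(D)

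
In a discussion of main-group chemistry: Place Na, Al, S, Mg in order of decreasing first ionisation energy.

S > Mg > Al > Na

Na is in period 3, group 1; Mg is in period 3, group 2; Al is in period 3, group 13; S is in period 3, group 16.
First ionization energy rises across a period (greater Z_eff holds electrons more tightly) and falls down a group (valence electrons are farther from the nucleus).
All lie in period 3; the across-period trend (first ionization energy increases left to right) applies, with the exception below.
Note the exception: Mg has a higher first ionization energy than Al, contrary to the simple trend — Al's single 3p electron is easier to remove than one from Mg's filled 3s².
Approximate values (kJ/mol): Na 496, Mg 738, Al 578, S 1000.
So from highest to lowest: S > Mg > Al > Na.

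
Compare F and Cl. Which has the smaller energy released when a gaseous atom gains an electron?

F is in period 2, group 17; Cl is in period 3, group 17.
Adding an electron releases more energy for atoms nearer the top right (short of the noble gases).
All are in group 17; the group trend (electron affinity increases up the group) applies, with the exception below.
Note the exception: Cl has a higher electron affinity than F, contrary to the simple trend — F's small 2p subshell makes the incoming electron feel strong e⁻–e⁻ repulsion, so Cl actually releases more energy on gaining an electron.
Approximate values (kJ/mol): F 328, Cl 349.
So F has the smaller energy released when a gaseous atom gains an electron (F < Cl).

F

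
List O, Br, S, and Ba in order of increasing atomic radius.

O is in period 2, group 16; S is in period 3, group 16; Br is in period 4, group 17; Ba is in period 6, group 2.
Across a period the added protons contract the valence shell; down a group each new principal shell makes the atom larger.
These span different periods and groups, so the two trends combine.
S > O: S sits below O in group 16, so the down-group effect alone puts S larger.
Br > S: the two effects oppose for this pair; the down-group effect wins (114 vs 103 pm).
Ba > Br: relative to Br, both the across-period and down-group shifts push Ba's atomic radius up.
Tabulated atomic radius (pm): O 63, S 103, Br 114, Ba 196.
So from smallest to largest: O < S < Br < Ba.

O < S < Br < Ba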